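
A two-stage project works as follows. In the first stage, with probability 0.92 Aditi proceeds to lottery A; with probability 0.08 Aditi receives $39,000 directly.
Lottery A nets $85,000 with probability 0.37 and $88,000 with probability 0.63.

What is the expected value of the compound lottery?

EV(A) = 0.37 × 85000 + 0.63 × 88000 = 31450 + 55440 = 86890
Branch B: 39000 (certain)
Overall = 0.92 × 86890 + 0.08 × 39000 = 79938.8 + 3120 = 83058.8

$83,058.80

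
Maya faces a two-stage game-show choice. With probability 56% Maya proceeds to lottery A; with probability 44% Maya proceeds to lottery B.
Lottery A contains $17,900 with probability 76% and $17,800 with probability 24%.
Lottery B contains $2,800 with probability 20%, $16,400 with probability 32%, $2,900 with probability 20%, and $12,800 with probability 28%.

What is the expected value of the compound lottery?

EV(A) = 0.76 × 17900 + 0.24 × 17800 = 13604 + 4272 = 17876
EV(B) = 0.2 × 2800 + 0.32 × 16400 + 0.2 × 2900 + 0.28 × 12800 = 560 + 5248 + 580 + 3584 = 9972
Overall = 0.56 × 17876 + 0.44 × 9972 = 10010.56 + 4387.68 = 14398.24

$14,398.24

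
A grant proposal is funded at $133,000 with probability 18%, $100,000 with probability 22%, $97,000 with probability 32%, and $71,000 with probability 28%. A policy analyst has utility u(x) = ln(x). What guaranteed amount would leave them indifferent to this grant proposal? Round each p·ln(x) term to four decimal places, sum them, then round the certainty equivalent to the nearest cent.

$94,712.38

E[u] = 0.18·ln(133000) + 0.22·ln(100000) + 0.32·ln(97000) + 0.28·ln(71000) = 2.1237 + 2.5328 + 3.6744 + 3.1277 = 11.4586
CE = e^11.4586 ≈ 94712.38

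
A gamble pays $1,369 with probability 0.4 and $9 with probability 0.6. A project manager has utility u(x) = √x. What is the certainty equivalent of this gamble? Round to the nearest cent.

$275.56

E[u] = 0.4·√1369 + 0.6·√9 = 0.4·37 + 0.6·3 = 16.6
CE = (16.6)² = 275.56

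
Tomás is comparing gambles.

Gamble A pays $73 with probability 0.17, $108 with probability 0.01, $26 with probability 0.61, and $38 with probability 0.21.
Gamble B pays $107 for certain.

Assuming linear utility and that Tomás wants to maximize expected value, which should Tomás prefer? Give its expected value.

Gamble B ($107)

Gamble A = 0.17 × 73 + 0.01 × 108 + 0.61 × 26 + 0.21 × 38 = 12.41 + 1.08 + 15.86 + 7.98 = 37.33
Gamble B: 107 (certain)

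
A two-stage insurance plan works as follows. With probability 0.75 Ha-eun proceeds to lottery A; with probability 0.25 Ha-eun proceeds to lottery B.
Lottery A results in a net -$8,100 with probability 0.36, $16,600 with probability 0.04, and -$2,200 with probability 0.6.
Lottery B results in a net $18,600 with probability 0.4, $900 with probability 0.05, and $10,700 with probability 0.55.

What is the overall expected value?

EV(A) = 0.36 × (-8100) + 0.04 × 16600 + 0.6 × (-2200) = -2916 + 664 − 1320 = -3572
EV(B) = 0.4 × 18600 + 0.05 × 900 + 0.55 × 10700 = 7440 + 45 + 5885 = 13370
Overall = 0.75 × (-3572) + 0.25 × 13370 = -2679 + 3342.5 = 663.5

$663.50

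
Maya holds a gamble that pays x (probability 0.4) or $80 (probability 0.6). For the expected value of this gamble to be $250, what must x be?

x = $505

0.4·x + 0.6·80 = 250
0.4·x = 250 − 48 = 202
x = 202 / 0.4 = 505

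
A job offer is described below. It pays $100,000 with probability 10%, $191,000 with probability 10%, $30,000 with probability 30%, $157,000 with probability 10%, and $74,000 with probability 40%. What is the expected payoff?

EV = 0.1 × 100000 + 0.1 × 191000 + 0.3 × 30000 + 0.1 × 157000 + 0.4 × 74000 = 10000 + 19100 + 9000 + 15700 + 29600 = 83400

$83,400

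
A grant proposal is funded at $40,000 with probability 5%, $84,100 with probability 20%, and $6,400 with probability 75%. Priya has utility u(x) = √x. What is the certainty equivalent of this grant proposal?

$16,384

E[u] = 0.05·√40000 + 0.2·√84100 + 0.75·√6400 = 0.05·200 + 0.2·290 + 0.75·80 = 128
CE = (128)² = 16384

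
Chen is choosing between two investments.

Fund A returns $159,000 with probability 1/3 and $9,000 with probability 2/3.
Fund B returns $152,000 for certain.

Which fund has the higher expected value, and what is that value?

Fund A = 1/3 × 159000 + 2/3 × 9000 = 53000 + 6000 = 59000
Fund B: 152000 (certain)

Fund B ($152,000)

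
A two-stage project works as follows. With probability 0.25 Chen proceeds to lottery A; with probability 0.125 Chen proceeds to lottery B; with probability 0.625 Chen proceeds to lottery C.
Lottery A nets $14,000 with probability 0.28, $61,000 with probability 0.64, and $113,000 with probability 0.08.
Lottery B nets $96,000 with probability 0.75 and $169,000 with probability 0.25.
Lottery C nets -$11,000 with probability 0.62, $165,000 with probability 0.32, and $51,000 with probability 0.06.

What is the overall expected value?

EV(A) = 0.28 × 14000 + 0.64 × 61000 + 0.08 × 113000 = 3920 + 39040 + 9040 = 52000
EV(B) = 0.75 × 96000 + 0.25 × 169000 = 72000 + 42250 = 114250
EV(C) = 0.62 × (-11000) + 0.32 × 165000 + 0.06 × 51000 = -6820 + 52800 + 3060 = 49040
Overall = 0.25 × 52000 + 0.125 × 114250 + 0.625 × 49040 = 13000 + 14281.25 + 30650 = 57931.25

$57,931.25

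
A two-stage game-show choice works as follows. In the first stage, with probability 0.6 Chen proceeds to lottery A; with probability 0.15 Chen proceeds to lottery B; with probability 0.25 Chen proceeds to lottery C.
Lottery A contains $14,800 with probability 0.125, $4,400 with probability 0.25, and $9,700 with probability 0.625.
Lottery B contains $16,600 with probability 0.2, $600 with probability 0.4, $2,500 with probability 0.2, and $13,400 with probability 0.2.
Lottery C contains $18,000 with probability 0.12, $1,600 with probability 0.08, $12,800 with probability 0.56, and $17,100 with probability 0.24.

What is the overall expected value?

EV(A) = 0.125 × 14800 + 0.25 × 4400 + 0.625 × 9700 = 1850 + 1100 + 6062.5 = 9012.5
EV(B) = 0.2 × 16600 + 0.4 × 600 + 0.2 × 2500 + 0.2 × 13400 = 3320 + 240 + 500 + 2680 = 6740
EV(C) = 0.12 × 18000 + 0.08 × 1600 + 0.56 × 12800 + 0.24 × 17100 = 2160 + 128 + 7168 + 4104 = 13560
Overall = 0.6 × 9012.5 + 0.15 × 6740 + 0.25 × 13560 = 5407.5 + 1011 + 3390 = 9808.5

$9,808.50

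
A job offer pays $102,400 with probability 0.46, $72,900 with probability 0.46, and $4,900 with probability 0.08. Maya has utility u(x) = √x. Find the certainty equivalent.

E[u] = 0.46·√102400 + 0.46·√72900 + 0.08·√4900 = 0.46·320 + 0.46·270 + 0.08·70 = 277
CE = (277)² = 76729

$76,729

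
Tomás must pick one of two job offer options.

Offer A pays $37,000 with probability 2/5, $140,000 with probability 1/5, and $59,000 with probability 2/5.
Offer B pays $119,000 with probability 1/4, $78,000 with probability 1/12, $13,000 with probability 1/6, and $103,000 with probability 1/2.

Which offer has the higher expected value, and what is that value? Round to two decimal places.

Offer B ($89,916.67)

Offer A = 2/5 × 37000 + 1/5 × 140000 + 2/5 × 59000 = 14800 + 28000 + 23600 = 66400
Offer B = 1/4 × 119000 + 1/12 × 78000 + 1/6 × 13000 + 1/2 × 103000 = 29750 + 6500 + 2166.6667 + 51500 = 89916.6667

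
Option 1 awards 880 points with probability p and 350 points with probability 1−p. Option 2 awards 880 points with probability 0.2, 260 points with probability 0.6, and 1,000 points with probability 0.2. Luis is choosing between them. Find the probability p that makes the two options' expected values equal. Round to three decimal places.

p = 0.343

EV(Option 2) = 0.2 × 880 + 0.6 × 260 + 0.2 × 1000 = 176 + 156 + 200 = 532
p·880 + (1−p)·350 = 532
530p + 350 = 532
p = (532 − 350) / 530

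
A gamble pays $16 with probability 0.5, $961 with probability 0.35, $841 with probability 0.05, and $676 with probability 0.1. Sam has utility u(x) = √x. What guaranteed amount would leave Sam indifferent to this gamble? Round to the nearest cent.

$285.61

E[u] = 0.5·√16 + 0.35·√961 + 0.05·√841 + 0.1·√676 = 0.5·4 + 0.35·31 + 0.05·29 + 0.1·26 = 16.9
CE = (16.9)² = 285.61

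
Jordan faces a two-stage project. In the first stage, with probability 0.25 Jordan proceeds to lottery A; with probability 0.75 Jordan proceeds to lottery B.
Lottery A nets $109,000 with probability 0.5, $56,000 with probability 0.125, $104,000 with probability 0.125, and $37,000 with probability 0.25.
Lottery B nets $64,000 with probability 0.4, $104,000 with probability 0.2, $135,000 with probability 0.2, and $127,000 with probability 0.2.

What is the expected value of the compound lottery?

EV(A) = 0.5 × 109000 + 0.125 × 56000 + 0.125 × 104000 + 0.25 × 37000 = 54500 + 7000 + 13000 + 9250 = 83750
EV(B) = 0.4 × 64000 + 0.2 × 104000 + 0.2 × 135000 + 0.2 × 127000 = 25600 + 20800 + 27000 + 25400 = 98800
Overall = 0.25 × 83750 + 0.75 × 98800 = 20937.5 + 74100 = 95037.5

$95,037.50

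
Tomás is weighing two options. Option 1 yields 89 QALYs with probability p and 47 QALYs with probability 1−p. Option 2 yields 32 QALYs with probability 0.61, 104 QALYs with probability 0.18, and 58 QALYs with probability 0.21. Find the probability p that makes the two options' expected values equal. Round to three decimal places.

EV(Option 2) = 0.61 × 32 + 0.18 × 104 + 0.21 × 58 = 19.52 + 18.72 + 12.18 = 50.42
p·89 + (1−p)·47 = 50.42
42p + 47 = 50.42
p = (50.42 − 47) / 42

p = 0.081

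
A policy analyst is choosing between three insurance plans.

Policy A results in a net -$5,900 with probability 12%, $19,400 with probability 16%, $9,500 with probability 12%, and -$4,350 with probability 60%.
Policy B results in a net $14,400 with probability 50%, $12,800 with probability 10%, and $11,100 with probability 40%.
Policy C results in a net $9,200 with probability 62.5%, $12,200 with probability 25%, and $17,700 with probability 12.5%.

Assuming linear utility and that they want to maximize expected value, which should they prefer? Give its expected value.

Policy B ($12,920)

Policy A = 0.12 × (-5900) + 0.16 × 19400 + 0.12 × 9500 + 0.6 × (-4350) = -708 + 3104 + 1140 − 2610 = 926
Policy B = 0.5 × 14400 + 0.1 × 12800 + 0.4 × 11100 = 7200 + 1280 + 4440 = 12920
Policy C = 0.625 × 9200 + 0.25 × 12200 + 0.125 × 17700 = 5750 + 3050 + 2212.5 = 11012.5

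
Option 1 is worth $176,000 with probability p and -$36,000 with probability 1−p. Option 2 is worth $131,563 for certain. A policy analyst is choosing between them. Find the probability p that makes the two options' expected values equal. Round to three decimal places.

p = 0.790

p·176000 + (1−p)·(-36000) = 131563
212000p − 36000 = 131563
p = (131563 + 36000) / 212000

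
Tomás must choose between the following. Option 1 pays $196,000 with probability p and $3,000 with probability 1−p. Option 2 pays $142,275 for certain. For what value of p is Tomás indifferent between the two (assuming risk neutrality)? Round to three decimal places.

p = 0.722

p·196000 + (1−p)·3000 = 142275
193000p + 3000 = 142275
p = (142275 − 3000) / 193000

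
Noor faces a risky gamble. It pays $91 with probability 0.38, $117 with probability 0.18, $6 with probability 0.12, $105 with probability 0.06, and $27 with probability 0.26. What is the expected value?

EV = 0.38 × 91 + 0.18 × 117 + 0.12 × 6 + 0.06 × 105 + 0.26 × 27 = 34.58 + 21.06 + 0.72 + 6.3 + 7.02 = 69.68

$69.68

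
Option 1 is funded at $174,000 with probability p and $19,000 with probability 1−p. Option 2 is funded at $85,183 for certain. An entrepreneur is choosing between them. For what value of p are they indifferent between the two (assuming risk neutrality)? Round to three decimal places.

p = 0.427

p·174000 + (1−p)·19000 = 85183
155000p + 19000 = 85183
p = (85183 − 19000) / 155000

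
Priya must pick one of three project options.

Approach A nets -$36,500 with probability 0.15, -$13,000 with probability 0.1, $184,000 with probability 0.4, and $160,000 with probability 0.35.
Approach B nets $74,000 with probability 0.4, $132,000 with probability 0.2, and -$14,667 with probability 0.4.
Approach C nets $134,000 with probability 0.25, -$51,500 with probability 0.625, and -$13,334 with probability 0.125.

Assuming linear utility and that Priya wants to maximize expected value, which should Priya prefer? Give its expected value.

Approach A ($122,825)

Approach A = 0.15 × (-36500) + 0.1 × (-13000) + 0.4 × 184000 + 0.35 × 160000 = -5475 − 1300 + 73600 + 56000 = 122825
Approach B = 0.4 × 74000 + 0.2 × 132000 + 0.4 × (-14667) = 29600 + 26400 − 5866.8 = 50133.2
Approach C = 0.25 × 134000 + 0.625 × (-51500) + 0.125 × (-13334) = 33500 − 32187.5 − 1666.75 = -354.25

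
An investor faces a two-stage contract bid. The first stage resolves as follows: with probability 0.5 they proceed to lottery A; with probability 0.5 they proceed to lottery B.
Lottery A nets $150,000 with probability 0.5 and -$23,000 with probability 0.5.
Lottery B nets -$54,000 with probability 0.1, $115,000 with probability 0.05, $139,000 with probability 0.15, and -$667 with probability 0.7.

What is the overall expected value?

$42,116.55

EV(A) = 0.5 × 150000 + 0.5 × (-23000) = 75000 − 11500 = 63500
EV(B) = 0.1 × (-54000) + 0.05 × 115000 + 0.15 × 139000 + 0.7 × (-667) = -5400 + 5750 + 20850 − 466.9 = 20733.1
Overall = 0.5 × 63500 + 0.5 × 20733.1 = 31750 + 10366.55 = 42116.55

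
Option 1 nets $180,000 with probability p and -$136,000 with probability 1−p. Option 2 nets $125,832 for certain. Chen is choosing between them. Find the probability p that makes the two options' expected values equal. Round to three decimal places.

p = 0.829

p·180000 + (1−p)·(-136000) = 125832
316000p − 136000 = 125832
p = (125832 + 136000) / 316000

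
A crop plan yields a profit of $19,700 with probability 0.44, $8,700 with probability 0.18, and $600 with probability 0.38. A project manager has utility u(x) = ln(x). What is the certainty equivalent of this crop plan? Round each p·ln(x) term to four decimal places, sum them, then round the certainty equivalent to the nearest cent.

$4,512.02

E[u] = 0.44·ln(19700) + 0.18·ln(8700) + 0.38·ln(600) = 4.3509 + 1.6328 + 2.4308 = 8.4145
CE = e^8.4145 ≈ 4512.02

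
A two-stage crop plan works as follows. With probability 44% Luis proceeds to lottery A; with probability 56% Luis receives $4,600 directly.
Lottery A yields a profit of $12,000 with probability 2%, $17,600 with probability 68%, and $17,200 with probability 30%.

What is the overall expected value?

$10,217.92

EV(A) = 0.02 × 12000 + 0.68 × 17600 + 0.3 × 17200 = 240 + 11968 + 5160 = 17368
Branch B: 4600 (certain)
Overall = 0.44 × 17368 + 0.56 × 4600 = 7641.92 + 2576 = 10217.92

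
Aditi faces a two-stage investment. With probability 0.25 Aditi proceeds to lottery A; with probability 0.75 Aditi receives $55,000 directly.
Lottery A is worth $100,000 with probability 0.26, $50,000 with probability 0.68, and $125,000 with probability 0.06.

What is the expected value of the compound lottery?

$58,125

EV(A) = 0.26 × 100000 + 0.68 × 50000 + 0.06 × 125000 = 26000 + 34000 + 7500 = 67500
Branch B: 55000 (certain)
Overall = 0.25 × 67500 + 0.75 × 55000 = 16875 + 41250 = 58125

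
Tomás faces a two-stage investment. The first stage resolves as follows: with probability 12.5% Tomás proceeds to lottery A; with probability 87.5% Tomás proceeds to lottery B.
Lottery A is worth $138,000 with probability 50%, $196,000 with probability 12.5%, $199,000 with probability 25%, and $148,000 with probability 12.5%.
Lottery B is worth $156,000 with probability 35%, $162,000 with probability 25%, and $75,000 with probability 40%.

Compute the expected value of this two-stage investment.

$129,681.25

EV(A) = 0.5 × 138000 + 0.125 × 196000 + 0.25 × 199000 + 0.125 × 148000 = 69000 + 24500 + 49750 + 18500 = 161750
EV(B) = 0.35 × 156000 + 0.25 × 162000 + 0.4 × 75000 = 54600 + 40500 + 30000 = 125100
Overall = 0.125 × 161750 + 0.875 × 125100 = 20218.75 + 109462.5 = 129681.25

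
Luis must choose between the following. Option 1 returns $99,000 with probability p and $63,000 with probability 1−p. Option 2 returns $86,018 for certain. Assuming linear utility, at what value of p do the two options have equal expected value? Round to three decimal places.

p·99000 + (1−p)·63000 = 86018
36000p + 63000 = 86018
p = (86018 − 63000) / 36000

p = 0.639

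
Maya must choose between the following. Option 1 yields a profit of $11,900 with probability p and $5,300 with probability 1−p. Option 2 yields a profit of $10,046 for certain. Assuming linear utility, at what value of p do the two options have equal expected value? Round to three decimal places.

p·11900 + (1−p)·5300 = 10046
6600p + 5300 = 10046
p = (10046 − 5300) / 6600

p = 0.719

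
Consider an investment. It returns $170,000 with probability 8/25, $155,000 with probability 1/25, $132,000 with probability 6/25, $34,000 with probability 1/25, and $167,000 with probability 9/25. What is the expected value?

$153,760

EV = 8/25 × 170000 + 1/25 × 155000 + 6/25 × 132000 + 1/25 × 34000 + 9/25 × 167000 = 54400 + 6200 + 31680 + 1360 + 60120 = 153760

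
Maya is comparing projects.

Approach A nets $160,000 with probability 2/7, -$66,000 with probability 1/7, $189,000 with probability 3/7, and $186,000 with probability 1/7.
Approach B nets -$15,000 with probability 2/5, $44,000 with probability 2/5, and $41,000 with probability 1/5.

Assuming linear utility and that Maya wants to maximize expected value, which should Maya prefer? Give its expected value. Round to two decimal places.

Approach A = 2/7 × 160000 + 1/7 × (-66000) + 3/7 × 189000 + 1/7 × 186000 = 45714.2857 − 9428.5714 + 81000 + 26571.4286 = 143857.1429
Approach B = 2/5 × (-15000) + 2/5 × 44000 + 1/5 × 41000 = -6000 + 17600 + 8200 = 19800

Approach A ($143,857.14)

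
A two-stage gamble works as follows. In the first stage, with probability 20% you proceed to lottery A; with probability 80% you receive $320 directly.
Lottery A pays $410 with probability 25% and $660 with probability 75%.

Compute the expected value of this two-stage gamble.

EV(A) = 0.25 × 410 + 0.75 × 660 = 102.5 + 495 = 597.5
Branch B: 320 (certain)
Overall = 0.2 × 597.5 + 0.8 × 320 = 119.5 + 256 = 375.5

$375.50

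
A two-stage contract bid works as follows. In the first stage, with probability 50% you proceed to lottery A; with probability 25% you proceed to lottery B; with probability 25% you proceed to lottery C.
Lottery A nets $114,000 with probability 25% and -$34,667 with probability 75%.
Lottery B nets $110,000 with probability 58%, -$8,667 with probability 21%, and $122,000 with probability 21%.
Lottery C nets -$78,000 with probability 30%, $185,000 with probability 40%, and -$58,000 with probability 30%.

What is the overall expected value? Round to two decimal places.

EV(A) = 0.25 × 114000 + 0.75 × (-34667) = 28500 − 26000.25 = 2499.75
EV(B) = 0.58 × 110000 + 0.21 × (-8667) + 0.21 × 122000 = 63800 − 1820.07 + 25620 = 87599.93
EV(C) = 0.3 × (-78000) + 0.4 × 185000 + 0.3 × (-58000) = -23400 + 74000 − 17400 = 33200
Overall = 0.5 × 2499.75 + 0.25 × 87599.93 + 0.25 × 33200 = 1249.875 + 21899.9825 + 8300 = 31449.8575

$31,449.86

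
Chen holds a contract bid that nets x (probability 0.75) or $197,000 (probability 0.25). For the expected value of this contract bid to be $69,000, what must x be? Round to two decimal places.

0.75·x + 0.25·197000 = 69000
0.75·x = 69000 − 49250 = 19750
x = 19750 / 0.75 = 26333.3333

x = $26,333.33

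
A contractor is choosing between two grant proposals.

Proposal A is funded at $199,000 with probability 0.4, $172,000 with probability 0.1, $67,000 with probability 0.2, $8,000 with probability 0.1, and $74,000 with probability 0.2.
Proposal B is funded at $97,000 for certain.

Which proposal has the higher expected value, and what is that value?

Proposal A ($125,800)

Proposal A = 0.4 × 199000 + 0.1 × 172000 + 0.2 × 67000 + 0.1 × 8000 + 0.2 × 74000 = 79600 + 17200 + 13400 + 800 + 14800 = 125800
Proposal B: 97000 (certain)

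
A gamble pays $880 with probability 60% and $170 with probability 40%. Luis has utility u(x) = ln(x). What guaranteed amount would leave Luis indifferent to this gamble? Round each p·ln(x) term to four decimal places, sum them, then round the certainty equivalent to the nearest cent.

E[u] = 0.6·ln(880) + 0.4·ln(170) = 4.0680 + 2.0543 = 6.1223
CE = e^6.1223 ≈ 455.91

$455.91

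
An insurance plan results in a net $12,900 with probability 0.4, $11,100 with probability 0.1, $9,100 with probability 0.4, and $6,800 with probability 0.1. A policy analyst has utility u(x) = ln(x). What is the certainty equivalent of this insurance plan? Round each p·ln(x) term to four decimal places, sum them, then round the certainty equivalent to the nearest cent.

$10,367.18

E[u] = 0.4·ln(12900) + 0.1·ln(11100) + 0.4·ln(9100) + 0.1·ln(6800) = 3.7860 + 0.9315 + 3.6464 + 0.8825 = 9.2464
CE = e^9.2464 ≈ 10367.18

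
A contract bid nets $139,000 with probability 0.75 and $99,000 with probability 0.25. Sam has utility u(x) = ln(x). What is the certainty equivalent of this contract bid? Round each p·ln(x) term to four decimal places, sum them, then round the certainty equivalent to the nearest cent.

E[u] = 0.75·ln(139000) + 0.25·ln(99000) = 8.8817 + 2.8757 = 11.7574
CE = e^11.7574 ≈ 127695.01

$127,695.01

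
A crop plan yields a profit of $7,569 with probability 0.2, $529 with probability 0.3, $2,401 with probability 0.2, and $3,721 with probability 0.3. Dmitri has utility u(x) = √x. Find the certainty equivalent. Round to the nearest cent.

$2,745.76

E[u] = 0.2·√7569 + 0.3·√529 + 0.2·√2401 + 0.3·√3721 = 0.2·87 + 0.3·23 + 0.2·49 + 0.3·61 = 52.4
CE = (52.4)² = 2745.76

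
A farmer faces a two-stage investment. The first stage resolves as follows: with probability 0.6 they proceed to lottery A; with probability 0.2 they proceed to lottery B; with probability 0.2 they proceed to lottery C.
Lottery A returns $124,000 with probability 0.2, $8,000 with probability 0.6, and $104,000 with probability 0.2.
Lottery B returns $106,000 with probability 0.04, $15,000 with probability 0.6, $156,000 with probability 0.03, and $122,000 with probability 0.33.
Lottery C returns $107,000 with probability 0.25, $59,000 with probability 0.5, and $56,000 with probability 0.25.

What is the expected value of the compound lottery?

$55,926

EV(A) = 0.2 × 124000 + 0.6 × 8000 + 0.2 × 104000 = 24800 + 4800 + 20800 = 50400
EV(B) = 0.04 × 106000 + 0.6 × 15000 + 0.03 × 156000 + 0.33 × 122000 = 4240 + 9000 + 4680 + 40260 = 58180
EV(C) = 0.25 × 107000 + 0.5 × 59000 + 0.25 × 56000 = 26750 + 29500 + 14000 = 70250
Overall = 0.6 × 50400 + 0.2 × 58180 + 0.2 × 70250 = 30240 + 11636 + 14050 = 55926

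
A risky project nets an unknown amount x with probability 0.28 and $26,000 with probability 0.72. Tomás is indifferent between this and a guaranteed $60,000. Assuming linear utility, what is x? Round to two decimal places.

x = $147,428.57

0.28·x + 0.72·26000 = 60000
0.28·x = 60000 − 18720 = 41280
x = 41280 / 0.28 = 147428.5714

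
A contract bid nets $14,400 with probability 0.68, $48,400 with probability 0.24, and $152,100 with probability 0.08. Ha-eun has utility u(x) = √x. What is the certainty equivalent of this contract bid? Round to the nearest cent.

E[u] = 0.68·√14400 + 0.24·√48400 + 0.08·√152100 = 0.68·120 + 0.24·220 + 0.08·390 = 165.6
CE = (165.6)² = 27423.36

$27,423.36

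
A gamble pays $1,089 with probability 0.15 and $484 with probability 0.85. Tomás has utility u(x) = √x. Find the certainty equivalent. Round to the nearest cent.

E[u] = 0.15·√1089 + 0.85·√484 = 0.15·33 + 0.85·22 = 23.65
CE = (23.65)² = 559.3225

$559.32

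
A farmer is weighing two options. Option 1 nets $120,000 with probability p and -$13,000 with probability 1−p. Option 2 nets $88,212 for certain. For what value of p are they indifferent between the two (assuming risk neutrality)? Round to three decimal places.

p = 0.761

p·120000 + (1−p)·(-13000) = 88212
133000p − 13000 = 88212
p = (88212 + 13000) / 133000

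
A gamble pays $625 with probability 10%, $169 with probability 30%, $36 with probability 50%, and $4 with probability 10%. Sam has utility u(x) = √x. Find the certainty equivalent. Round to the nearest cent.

E[u] = 0.1·√625 + 0.3·√169 + 0.5·√36 + 0.1·√4 = 0.1·25 + 0.3·13 + 0.5·6 + 0.1·2 = 9.6
CE = (9.6)² = 92.16

$92.16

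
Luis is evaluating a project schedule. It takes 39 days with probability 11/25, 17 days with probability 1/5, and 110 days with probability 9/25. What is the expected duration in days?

EV = 11/25 × 39 + 1/5 × 17 + 9/25 × 110 = 17.16 + 3.4 + 39.6 = 60.16

60.16 days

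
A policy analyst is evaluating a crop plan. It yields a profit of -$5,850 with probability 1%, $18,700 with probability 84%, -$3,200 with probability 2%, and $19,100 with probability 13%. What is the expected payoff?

$18,068.50

EV = 0.01 × (-5850) + 0.84 × 18700 + 0.02 × (-3200) + 0.13 × 19100 = -58.5 + 15708 − 64 + 2483 = 18068.5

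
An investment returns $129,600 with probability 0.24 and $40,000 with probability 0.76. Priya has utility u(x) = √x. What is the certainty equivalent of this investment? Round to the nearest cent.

E[u] = 0.24·√129600 + 0.76·√40000 = 0.24·360 + 0.76·200 = 238.4
CE = (238.4)² = 56834.56

$56,834.56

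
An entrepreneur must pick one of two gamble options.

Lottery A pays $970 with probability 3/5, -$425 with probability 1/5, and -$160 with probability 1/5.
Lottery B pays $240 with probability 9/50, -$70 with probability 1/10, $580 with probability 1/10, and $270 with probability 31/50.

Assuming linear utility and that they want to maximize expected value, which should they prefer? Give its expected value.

Lottery A = 3/5 × 970 + 1/5 × (-425) + 1/5 × (-160) = 582 − 85 − 32 = 465
Lottery B = 9/50 × 240 + 1/10 × (-70) + 1/10 × 580 + 31/50 × 270 = 43.2 − 7 + 58 + 167.4 = 261.6

Lottery A ($465)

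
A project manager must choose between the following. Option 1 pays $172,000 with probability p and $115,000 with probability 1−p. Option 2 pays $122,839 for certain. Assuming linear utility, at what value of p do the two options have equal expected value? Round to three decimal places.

p = 0.138

p·172000 + (1−p)·115000 = 122839
57000p + 115000 = 122839
p = (122839 − 115000) / 57000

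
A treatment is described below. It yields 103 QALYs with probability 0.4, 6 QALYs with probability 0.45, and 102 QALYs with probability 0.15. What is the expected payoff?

59.2 QALYs

EV = 0.4 × 103 + 0.45 × 6 + 0.15 × 102 = 41.2 + 2.7 + 15.3 = 59.2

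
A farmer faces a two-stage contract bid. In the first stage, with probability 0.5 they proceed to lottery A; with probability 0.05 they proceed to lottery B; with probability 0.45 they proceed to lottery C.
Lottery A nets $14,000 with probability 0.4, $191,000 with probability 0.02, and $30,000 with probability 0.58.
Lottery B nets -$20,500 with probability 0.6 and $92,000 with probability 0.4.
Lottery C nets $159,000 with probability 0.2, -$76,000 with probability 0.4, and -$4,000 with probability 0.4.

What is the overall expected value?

EV(A) = 0.4 × 14000 + 0.02 × 191000 + 0.58 × 30000 = 5600 + 3820 + 17400 = 26820
EV(B) = 0.6 × (-20500) + 0.4 × 92000 = -12300 + 36800 = 24500
EV(C) = 0.2 × 159000 + 0.4 × (-76000) + 0.4 × (-4000) = 31800 − 30400 − 1600 = -200
Overall = 0.5 × 26820 + 0.05 × 24500 + 0.45 × (-200) = 13410 + 1225 − 90 = 14545

$14,545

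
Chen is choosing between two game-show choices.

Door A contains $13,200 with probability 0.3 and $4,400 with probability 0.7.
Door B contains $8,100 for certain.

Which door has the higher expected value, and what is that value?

Door A = 0.3 × 13200 + 0.7 × 4400 = 3960 + 3080 = 7040
Door B: 8100 (certain)

Door B ($8,100)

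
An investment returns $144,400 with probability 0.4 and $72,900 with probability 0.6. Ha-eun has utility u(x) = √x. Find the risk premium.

E[u] = 0.4·√144400 + 0.6·√72900 = 0.4·380 + 0.6·270 = 314
CE = (314)² = 98596
Risk premium = EV − CE = 101500 − 98596 = 2904

$2,904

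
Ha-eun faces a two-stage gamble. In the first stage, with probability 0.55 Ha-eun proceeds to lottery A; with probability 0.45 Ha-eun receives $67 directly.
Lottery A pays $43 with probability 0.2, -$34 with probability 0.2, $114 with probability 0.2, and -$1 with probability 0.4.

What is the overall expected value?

$43.46

EV(A) = 0.2 × 43 + 0.2 × (-34) + 0.2 × 114 + 0.4 × (-1) = 8.6 − 6.8 + 22.8 − 0.4 = 24.2
Branch B: 67 (certain)
Overall = 0.55 × 24.2 + 0.45 × 67 = 13.31 + 30.15 = 43.46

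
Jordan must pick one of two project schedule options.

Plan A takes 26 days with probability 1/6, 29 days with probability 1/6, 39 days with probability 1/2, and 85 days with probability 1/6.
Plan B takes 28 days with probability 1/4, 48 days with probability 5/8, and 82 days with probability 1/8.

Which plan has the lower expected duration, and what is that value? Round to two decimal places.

Plan A (42.83 days)

Plan A = 1/6 × 26 + 1/6 × 29 + 1/2 × 39 + 1/6 × 85 = 4.3333 + 4.8333 + 19.5 + 14.1667 = 42.8333
Plan B = 1/4 × 28 + 5/8 × 48 + 1/8 × 82 = 7 + 30 + 10.25 = 47.25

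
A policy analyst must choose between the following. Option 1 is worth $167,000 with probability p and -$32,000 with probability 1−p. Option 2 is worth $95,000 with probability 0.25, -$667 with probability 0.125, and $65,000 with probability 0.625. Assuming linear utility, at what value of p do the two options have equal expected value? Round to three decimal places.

p = 0.484

EV(Option 2) = 0.25 × 95000 + 0.125 × (-667) + 0.625 × 65000 = 23750 − 83.375 + 40625 = 64291.625
p·167000 + (1−p)·(-32000) = 64291.625
199000p − 32000 = 64291.625
p = (64291.625 + 32000) / 199000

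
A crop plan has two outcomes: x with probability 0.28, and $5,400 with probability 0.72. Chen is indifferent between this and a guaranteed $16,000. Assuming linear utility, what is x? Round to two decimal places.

0.28·x + 0.72·5400 = 16000
0.28·x = 16000 − 3888 = 12112
x = 12112 / 0.28 = 43257.1429

x = $43,257.14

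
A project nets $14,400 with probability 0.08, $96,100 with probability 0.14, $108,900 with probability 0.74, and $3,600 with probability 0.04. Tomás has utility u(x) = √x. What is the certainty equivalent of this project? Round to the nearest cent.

E[u] = 0.08·√14400 + 0.14·√96100 + 0.74·√108900 + 0.04·√3600 = 0.08·120 + 0.14·310 + 0.74·330 + 0.04·60 = 299.6
CE = (299.6)² = 89760.16

$89,760.16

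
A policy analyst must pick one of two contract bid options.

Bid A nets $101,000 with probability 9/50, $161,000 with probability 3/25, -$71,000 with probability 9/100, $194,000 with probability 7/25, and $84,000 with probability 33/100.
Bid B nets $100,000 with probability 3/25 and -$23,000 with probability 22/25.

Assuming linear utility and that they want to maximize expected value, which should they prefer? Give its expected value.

Bid A = 9/50 × 101000 + 3/25 × 161000 + 9/100 × (-71000) + 7/25 × 194000 + 33/100 × 84000 = 18180 + 19320 − 6390 + 54320 + 27720 = 113150
Bid B = 3/25 × 100000 + 22/25 × (-23000) = 12000 − 20240 = -8240

Bid A ($113,150)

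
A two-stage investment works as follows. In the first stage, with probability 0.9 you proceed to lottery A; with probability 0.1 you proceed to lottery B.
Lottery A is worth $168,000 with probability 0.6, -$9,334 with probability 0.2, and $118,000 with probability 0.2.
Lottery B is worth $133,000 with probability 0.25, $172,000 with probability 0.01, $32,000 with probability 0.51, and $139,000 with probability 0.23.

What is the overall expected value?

EV(A) = 0.6 × 168000 + 0.2 × (-9334) + 0.2 × 118000 = 100800 − 1866.8 + 23600 = 122533.2
EV(B) = 0.25 × 133000 + 0.01 × 172000 + 0.51 × 32000 + 0.23 × 139000 = 33250 + 1720 + 16320 + 31970 = 83260
Overall = 0.9 × 122533.2 + 0.1 × 83260 = 110279.88 + 8326 = 118605.88

$118,605.88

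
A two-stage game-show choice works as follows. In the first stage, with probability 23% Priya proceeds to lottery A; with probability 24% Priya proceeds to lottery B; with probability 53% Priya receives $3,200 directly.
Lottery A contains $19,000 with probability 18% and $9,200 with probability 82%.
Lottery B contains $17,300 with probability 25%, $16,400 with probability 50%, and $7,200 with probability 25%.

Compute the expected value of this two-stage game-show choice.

$7,655.72

EV(A) = 0.18 × 19000 + 0.82 × 9200 = 3420 + 7544 = 10964
EV(B) = 0.25 × 17300 + 0.5 × 16400 + 0.25 × 7200 = 4325 + 8200 + 1800 = 14325
Branch C: 3200 (certain)
Overall = 0.23 × 10964 + 0.24 × 14325 + 0.53 × 3200 = 2521.72 + 3438 + 1696 = 7655.72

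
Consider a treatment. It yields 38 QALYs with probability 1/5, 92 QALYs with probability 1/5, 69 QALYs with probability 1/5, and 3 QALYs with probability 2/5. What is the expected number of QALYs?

EV = 1/5 × 38 + 1/5 × 92 + 1/5 × 69 + 2/5 × 3 = 7.6 + 18.4 + 13.8 + 1.2 = 41

41 QALYs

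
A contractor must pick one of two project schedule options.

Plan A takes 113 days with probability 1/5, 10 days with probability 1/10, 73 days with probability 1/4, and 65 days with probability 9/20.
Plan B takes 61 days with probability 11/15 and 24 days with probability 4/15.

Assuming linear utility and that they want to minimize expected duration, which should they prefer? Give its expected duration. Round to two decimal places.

Plan B (51.13 days)

Plan A = 1/5 × 113 + 1/10 × 10 + 1/4 × 73 + 9/20 × 65 = 22.6 + 1 + 18.25 + 29.25 = 71.1
Plan B = 11/15 × 61 + 4/15 × 24 = 44.7333 + 6.4 = 51.1333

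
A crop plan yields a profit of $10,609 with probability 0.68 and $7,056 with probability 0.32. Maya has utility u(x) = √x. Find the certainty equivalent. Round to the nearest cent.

E[u] = 0.68·√10609 + 0.32·√7056 = 0.68·103 + 0.32·84 = 96.92
CE = (96.92)² = 9393.4864

$9,393.49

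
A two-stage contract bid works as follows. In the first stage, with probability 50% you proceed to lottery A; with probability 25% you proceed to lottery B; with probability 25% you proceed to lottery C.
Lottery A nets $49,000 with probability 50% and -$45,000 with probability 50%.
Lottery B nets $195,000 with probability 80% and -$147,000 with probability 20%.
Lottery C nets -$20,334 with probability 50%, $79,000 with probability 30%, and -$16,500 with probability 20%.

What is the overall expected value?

$35,208.25

EV(A) = 0.5 × 49000 + 0.5 × (-45000) = 24500 − 22500 = 2000
EV(B) = 0.8 × 195000 + 0.2 × (-147000) = 156000 − 29400 = 126600
EV(C) = 0.5 × (-20334) + 0.3 × 79000 + 0.2 × (-16500) = -10167 + 23700 − 3300 = 10233
Overall = 0.5 × 2000 + 0.25 × 126600 + 0.25 × 10233 = 1000 + 31650 + 2558.25 = 35208.25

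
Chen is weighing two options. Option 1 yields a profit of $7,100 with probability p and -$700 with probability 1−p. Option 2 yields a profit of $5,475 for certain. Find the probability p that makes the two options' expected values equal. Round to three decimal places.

p = 0.792

p·7100 + (1−p)·(-700) = 5475
7800p − 700 = 5475
p = (5475 + 700) / 7800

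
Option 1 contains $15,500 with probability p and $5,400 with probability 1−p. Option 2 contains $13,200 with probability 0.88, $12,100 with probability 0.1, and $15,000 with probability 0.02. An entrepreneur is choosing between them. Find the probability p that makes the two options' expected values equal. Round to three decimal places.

EV(Option 2) = 0.88 × 13200 + 0.1 × 12100 + 0.02 × 15000 = 11616 + 1210 + 300 = 13126
p·15500 + (1−p)·5400 = 13126
10100p + 5400 = 13126
p = (13126 − 5400) / 10100

p = 0.765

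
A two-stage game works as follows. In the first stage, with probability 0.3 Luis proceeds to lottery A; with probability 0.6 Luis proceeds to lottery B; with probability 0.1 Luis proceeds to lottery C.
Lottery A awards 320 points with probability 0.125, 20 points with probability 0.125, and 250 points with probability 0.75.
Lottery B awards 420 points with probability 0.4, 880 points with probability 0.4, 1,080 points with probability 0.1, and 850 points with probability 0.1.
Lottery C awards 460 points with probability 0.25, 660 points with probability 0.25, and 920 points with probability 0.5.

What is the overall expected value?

EV(A) = 0.125 × 320 + 0.125 × 20 + 0.75 × 250 = 40 + 2.5 + 187.5 = 230
EV(B) = 0.4 × 420 + 0.4 × 880 + 0.1 × 1080 + 0.1 × 850 = 168 + 352 + 108 + 85 = 713
EV(C) = 0.25 × 460 + 0.25 × 660 + 0.5 × 920 = 115 + 165 + 460 = 740
Overall = 0.3 × 230 + 0.6 × 713 + 0.1 × 740 = 69 + 427.8 + 74 = 570.8

570.8 points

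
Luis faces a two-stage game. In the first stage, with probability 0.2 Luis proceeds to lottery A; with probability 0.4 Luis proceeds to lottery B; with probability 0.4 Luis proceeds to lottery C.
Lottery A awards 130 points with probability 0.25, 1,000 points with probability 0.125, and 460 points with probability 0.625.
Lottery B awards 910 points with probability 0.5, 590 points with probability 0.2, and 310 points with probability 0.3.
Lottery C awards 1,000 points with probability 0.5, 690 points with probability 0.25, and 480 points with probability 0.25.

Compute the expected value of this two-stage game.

672.4 points

EV(A) = 0.25 × 130 + 0.125 × 1000 + 0.625 × 460 = 32.5 + 125 + 287.5 = 445
EV(B) = 0.5 × 910 + 0.2 × 590 + 0.3 × 310 = 455 + 118 + 93 = 666
EV(C) = 0.5 × 1000 + 0.25 × 690 + 0.25 × 480 = 500 + 172.5 + 120 = 792.5
Overall = 0.2 × 445 + 0.4 × 666 + 0.4 × 792.5 = 89 + 266.4 + 317 = 672.4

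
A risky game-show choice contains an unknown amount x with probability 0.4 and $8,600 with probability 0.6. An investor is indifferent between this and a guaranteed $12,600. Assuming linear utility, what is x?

x = $18,600

0.4·x + 0.6·8600 = 12600
0.4·x = 12600 − 5160 = 7440
x = 7440 / 0.4 = 18600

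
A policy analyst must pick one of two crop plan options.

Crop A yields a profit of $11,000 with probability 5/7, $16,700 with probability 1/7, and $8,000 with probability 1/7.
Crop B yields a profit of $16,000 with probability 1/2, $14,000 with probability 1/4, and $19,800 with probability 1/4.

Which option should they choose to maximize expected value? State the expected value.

Crop B ($16,450)

Crop A = 5/7 × 11000 + 1/7 × 16700 + 1/7 × 8000 = 7857.1429 + 2385.7143 + 1142.8571 = 11385.7143
Crop B = 1/2 × 16000 + 1/4 × 14000 + 1/4 × 19800 = 8000 + 3500 + 4950 = 16450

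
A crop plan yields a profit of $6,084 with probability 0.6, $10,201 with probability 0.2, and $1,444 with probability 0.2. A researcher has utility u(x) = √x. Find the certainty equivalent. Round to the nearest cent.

E[u] = 0.6·√6084 + 0.2·√10201 + 0.2·√1444 = 0.6·78 + 0.2·101 + 0.2·38 = 74.6
CE = (74.6)² = 5565.16

$5,565.16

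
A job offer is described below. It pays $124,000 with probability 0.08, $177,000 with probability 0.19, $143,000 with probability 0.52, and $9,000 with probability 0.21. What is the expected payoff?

EV = 0.08 × 124000 + 0.19 × 177000 + 0.52 × 143000 + 0.21 × 9000 = 9920 + 33630 + 74360 + 1890 = 119800

$119,800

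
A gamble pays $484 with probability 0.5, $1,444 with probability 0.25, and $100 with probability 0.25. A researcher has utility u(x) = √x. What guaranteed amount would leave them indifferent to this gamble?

E[u] = 0.5·√484 + 0.25·√1444 + 0.25·√100 = 0.5·22 + 0.25·38 + 0.25·10 = 23
CE = (23)² = 529

$529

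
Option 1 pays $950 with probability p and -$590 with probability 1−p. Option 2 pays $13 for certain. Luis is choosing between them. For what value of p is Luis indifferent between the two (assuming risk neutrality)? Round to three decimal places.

p = 0.392

p·950 + (1−p)·(-590) = 13
1540p − 590 = 13
p = (13 + 590) / 1540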